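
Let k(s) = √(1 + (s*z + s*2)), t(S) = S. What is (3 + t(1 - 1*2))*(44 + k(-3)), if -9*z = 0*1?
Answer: 88 + 2*I*√5 ≈ 88.0 + 4.4721*I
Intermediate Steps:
z = 0 (z = -0 = -⅑*0 = 0)
k(s) = √(1 + 2*s) (k(s) = √(1 + (s*0 + s*2)) = √(1 + (0 + 2*s)) = √(1 + 2*s))
(3 + t(1 - 1*2))*(44 + k(-3)) = (3 + (1 - 1*2))*(44 + √(1 + 2*(-3))) = (3 + (1 - 2))*(44 + √(1 - 6)) = (3 - 1)*(44 + √(-5)) = 2*(44 + I*√5) = 88 + 2*I*√5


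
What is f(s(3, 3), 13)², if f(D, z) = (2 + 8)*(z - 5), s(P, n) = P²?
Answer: 6400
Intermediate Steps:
f(D, z) = -50 + 10*z (f(D, z) = 10*(-5 + z) = -50 + 10*z)
f(s(3, 3), 13)² = (-50 + 10*13)² = (-50 + 130)² = 80² = 6400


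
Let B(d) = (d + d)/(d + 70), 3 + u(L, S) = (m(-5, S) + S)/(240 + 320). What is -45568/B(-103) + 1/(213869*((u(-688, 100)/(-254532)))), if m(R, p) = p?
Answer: -5949311137272/815054759 ≈ -7299.3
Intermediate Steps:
u(L, S) = -3 + S/280 (u(L, S) = -3 + (S + S)/(240 + 320) = -3 + (2*S)/560 = -3 + (2*S)*(1/560) = -3 + S/280)
B(d) = 2*d/(70 + d) (B(d) = (2*d)/(70 + d) = 2*d/(70 + d))
-45568/B(-103) + 1/(213869*((u(-688, 100)/(-254532)))) = -45568/(2*(-103)/(70 - 103)) + 1/(213869*(((-3 + (1/280)*100)/(-254532)))) = -45568/(2*(-103)/(-33)) + 1/(213869*(((-3 + 5/14)*(-1/254532)))) = -45568/(2*(-103)*(-1/33)) + 1/(213869*((-37/14*(-1/254532)))) = -45568/206/33 + 1/(213869*(37/3563448)) = -45568*33/206 + (1/213869)*(3563448/37) = -751872/103 + 3563448/7913153 = -5949311137272/815054759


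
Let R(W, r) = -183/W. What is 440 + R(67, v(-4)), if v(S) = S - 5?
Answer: 29297/67 ≈ 437.27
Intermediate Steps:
v(S) = -5 + S
440 + R(67, v(-4)) = 440 - 183/67 = 29297/67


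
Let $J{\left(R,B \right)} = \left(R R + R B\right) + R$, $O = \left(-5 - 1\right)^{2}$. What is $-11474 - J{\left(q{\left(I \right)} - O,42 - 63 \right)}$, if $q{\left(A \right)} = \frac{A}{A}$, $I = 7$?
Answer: $-13399$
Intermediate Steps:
$O = 36$ ($O = \left(-6\right)^{2} = 36$)
$q{\left(A \right)} = 1$
$J{\left(R,B \right)} = R + R^{2} + B R$ ($J{\left(R,B \right)} = \left(R^{2} + B R\right) + R = R + R^{2} + B R$)
$-11474 - J{\left(q{\left(I \right)} - O,42 - 63 \right)} = -11474 - \left(1 - 36\right) \left(1 + \left(42 - 63\right) + \left(1 - 36\right)\right) = -11474 - - 35 \left(1 - 21 - 35\right) = -11474 - \left(-35\right) \left(-55\right) = -11474 - 1925 = -13399$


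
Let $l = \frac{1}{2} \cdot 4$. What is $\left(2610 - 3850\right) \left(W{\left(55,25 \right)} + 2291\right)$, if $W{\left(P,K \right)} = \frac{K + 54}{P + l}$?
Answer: $- \frac{162025840}{57} \approx -2.8426 \cdot 10^{6}$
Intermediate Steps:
$l = 2$ ($l = \frac{1}{2} \cdot 4 = 2$)
$W{\left(P,K \right)} = \frac{54 + K}{2 + P}$ ($W{\left(P,K \right)} = \frac{K + 54}{P + 2} = \frac{54 + K}{2 + P}$)
$\left(2610 - 3850\right) \left(W{\left(55,25 \right)} + 2291\right) = \left(2610 - 3850\right) \left(\frac{54 + 25}{2 + 55} + 2291\right) = - 1240 \left(\frac{1}{57} \cdot 79 + 2291\right) = - 1240 \left(\frac{79}{57} + 2291\right) = \left(-1240\right) \frac{130666}{57} = - \frac{162025840}{57}$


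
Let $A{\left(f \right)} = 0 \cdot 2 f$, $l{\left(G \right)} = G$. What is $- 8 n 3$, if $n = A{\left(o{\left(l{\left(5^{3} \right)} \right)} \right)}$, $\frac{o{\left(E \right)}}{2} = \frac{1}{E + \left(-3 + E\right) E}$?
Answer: $0$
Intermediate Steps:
$o{\left(E \right)} = \frac{2}{E + E \left(-3 + E\right)}$ ($o{\left(E \right)} = \frac{2}{E + \left(-3 + E\right) E} = \frac{2}{E + E \left(-3 + E\right)}$)
$A{\left(f \right)} = 0$ ($A{\left(f \right)} = 0 f = 0$)
$n = 0$
$- 8 n 3 = \left(-8\right) 0 \cdot 3 = 0 \cdot 3 = 0$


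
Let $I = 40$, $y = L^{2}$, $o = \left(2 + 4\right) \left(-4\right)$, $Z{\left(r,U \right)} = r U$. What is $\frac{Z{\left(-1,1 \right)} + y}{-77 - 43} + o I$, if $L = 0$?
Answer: $- \frac{115199}{120} \approx -959.99$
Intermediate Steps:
$Z{\left(r,U \right)} = U r$
$o = -24$ ($o = 6 \left(-4\right) = -24$)
$y = 0$ ($y = 0^{2} = 0$)
$\frac{Z{\left(-1,1 \right)} + y}{-77 - 43} + o I = \frac{1 \left(-1\right) + 0}{-77 - 43} - 960 = \frac{-1 + 0}{-120} - 960 = \left(-1\right) \left(- \frac{1}{120}\right) - 960 = \frac{1}{120} - 960 = - \frac{115199}{120}$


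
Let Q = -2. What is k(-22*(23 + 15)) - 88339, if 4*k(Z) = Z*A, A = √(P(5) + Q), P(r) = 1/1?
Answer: -88339 - 209*I ≈ -88339.0 - 209.0*I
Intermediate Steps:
P(r) = 1
A = I (A = √(1 - 2) = √(-1) = I ≈ 1.0*I)
k(Z) = I*Z/4 (k(Z) = (Z*I)/4 = (I*Z)/4 = I*Z/4)
k(-22*(23 + 15)) - 88339 = I*(-22*(23 + 15))/4 - 88339 = I*(-22*38)/4 - 88339 = (¼)*I*(-836) - 88339 = -209*I - 88339 = -88339 - 209*I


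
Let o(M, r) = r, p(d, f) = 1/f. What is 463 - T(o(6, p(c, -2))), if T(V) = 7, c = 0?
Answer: 456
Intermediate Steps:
463 - T(o(6, p(c, -2))) = 463 - 1*7 = 463 - 7 = 456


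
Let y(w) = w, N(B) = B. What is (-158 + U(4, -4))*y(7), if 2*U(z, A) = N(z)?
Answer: -1092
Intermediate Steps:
U(z, A) = z/2
(-158 + U(4, -4))*y(7) = (-158 + (½)*4)*7 = (-158 + 2)*7 = -156*7 = -1092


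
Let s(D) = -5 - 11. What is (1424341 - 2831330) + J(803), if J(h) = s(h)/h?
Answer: -1129812183/803 ≈ -1.4070e+6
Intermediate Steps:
s(D) = -16
J(h) = -16/h
(1424341 - 2831330) + J(803) = (1424341 - 2831330) - 16/803 = -1406989 - 16*1/803 = -1406989 - 16/803 = -1129812183/803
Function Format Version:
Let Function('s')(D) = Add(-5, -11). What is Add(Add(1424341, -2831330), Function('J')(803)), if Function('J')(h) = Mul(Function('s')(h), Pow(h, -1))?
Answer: Rational(-1129812183, 803) ≈ -1.4070e+6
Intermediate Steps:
Function('s')(D) = -16
Function('J')(h) = Mul(-16, Pow(h, -1))
Add(Add(1424341, -2831330), Function('J')(803)) = Add(Add(1424341, -2831330), Mul(-16, Pow(803, -1))) = Add(-1406989, Mul(-16, Rational(1, 803))) = Add(-1406989, Rational(-16, 803)) = Rational(-1129812183, 803)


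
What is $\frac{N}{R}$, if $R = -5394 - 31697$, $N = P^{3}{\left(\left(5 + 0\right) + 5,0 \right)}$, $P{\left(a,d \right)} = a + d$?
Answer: $- \frac{1000}{37091} \approx -0.026961$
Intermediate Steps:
$N = 1000$ ($N = \left(\left(\left(5 + 0\right) + 5\right) + 0\right)^{3} = \left(\left(5 + 5\right) + 0\right)^{3} = \left(10 + 0\right)^{3} = 10^{3} = 1000$)
$R = -37091$ ($R = -5394 - 31697 = -37091$)
$\frac{N}{R} = \frac{1000}{-37091} = 1000 \left(- \frac{1}{37091}\right) = - \frac{1000}{37091}$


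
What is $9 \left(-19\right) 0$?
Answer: $0$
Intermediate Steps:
$9 \left(-19\right) 0 = \left(-171\right) 0 = 0$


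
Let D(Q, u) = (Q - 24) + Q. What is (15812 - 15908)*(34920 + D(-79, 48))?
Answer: -3334848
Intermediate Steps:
D(Q, u) = -24 + 2*Q (D(Q, u) = (-24 + Q) + Q = -24 + 2*Q)
(15812 - 15908)*(34920 + D(-79, 48)) = (15812 - 15908)*(34920 + (-24 + 2*(-79))) = -96*(34920 + (-24 - 158)) = -96*(34920 - 182) = -96*34738 = -3334848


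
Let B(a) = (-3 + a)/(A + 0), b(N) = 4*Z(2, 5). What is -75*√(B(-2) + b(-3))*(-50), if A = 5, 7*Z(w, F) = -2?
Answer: 3750*I*√105/7 ≈ 5489.4*I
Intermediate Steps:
Z(w, F) = -2/7 (Z(w, F) = (⅐)*(-2) = -2/7)
b(N) = -8/7 (b(N) = 4*(-2/7) = -8/7)
B(a) = -⅗ + a/5 (B(a) = (-3 + a)/(5 + 0) = (-3 + a)/5 = (-3 + a)*(⅕) = -⅗ + a/5)
-75*√(B(-2) + b(-3))*(-50) = -75*√((-⅗ + (⅕)*(-2)) - 8/7)*(-50) = -75*√((-⅗ - ⅖) - 8/7)*(-50) = -75*√(-1 - 8/7)*(-50) = -75*I*√105/7*(-50) = 3750*I*√105/7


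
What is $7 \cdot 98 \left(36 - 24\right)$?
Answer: $8232$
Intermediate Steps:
$7 \cdot 98 \left(36 - 24\right) = 686 \cdot 12 = 8232$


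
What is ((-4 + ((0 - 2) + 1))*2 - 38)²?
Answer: 2304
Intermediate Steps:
((-4 + ((0 - 2) + 1))*2 - 38)² = ((-4 + (-2 + 1))*2 - 38)² = ((-4 - 1)*2 - 38)² = (-5*2 - 38)² = (-10 - 38)² = (-48)² = 2304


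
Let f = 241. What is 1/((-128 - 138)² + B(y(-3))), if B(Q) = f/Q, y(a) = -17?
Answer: 17/1202611 ≈ 1.4136e-5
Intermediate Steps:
B(Q) = 241/Q
1/((-128 - 138)² + B(y(-3))) = 1/((-128 - 138)² + 241/(-17)) = 1/((-266)² + 241*(-1/17)) = 1/(70756 - 241/17) = 1/(1202611/17) = 17/1202611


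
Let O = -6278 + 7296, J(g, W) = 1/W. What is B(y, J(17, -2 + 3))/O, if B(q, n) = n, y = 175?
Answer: 1/1018 ≈ 0.00098232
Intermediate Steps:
O = 1018
B(y, J(17, -2 + 3))/O = 1/((-2 + 3)*1018) = (1/1018)/1 = 1*(1/1018) = 1/1018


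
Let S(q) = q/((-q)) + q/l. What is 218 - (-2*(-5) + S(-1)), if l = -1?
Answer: 208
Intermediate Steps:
S(q) = -1 - q (S(q) = q/((-q)) + q/(-1) = q*(-1/q) + q*(-1) = -1 - q)
218 - (-2*(-5) + S(-1)) = 218 - (-2*(-5) + (-1 - 1*(-1))) = 218 - (10 + (-1 + 1)) = 218 - (10 + 0) = 218 - 1*10 = 218 - 10 = 208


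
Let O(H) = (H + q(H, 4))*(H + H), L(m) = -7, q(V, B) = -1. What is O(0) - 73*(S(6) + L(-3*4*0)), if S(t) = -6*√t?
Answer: 511 + 438*√6 ≈ 1583.9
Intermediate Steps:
O(H) = 2*H*(-1 + H) (O(H) = (H - 1)*(H + H) = (-1 + H)*(2*H) = 2*H*(-1 + H))
O(0) - 73*(S(6) + L(-3*4*0)) = 2*0*(-1 + 0) - 73*(-6*√6 - 7) = 2*0*(-1) - 73*(-7 - 6*√6) = 0 + (511 + 438*√6) = 511 + 438*√6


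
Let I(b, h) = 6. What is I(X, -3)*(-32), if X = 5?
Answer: -192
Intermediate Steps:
I(X, -3)*(-32) = 6*(-32) = -192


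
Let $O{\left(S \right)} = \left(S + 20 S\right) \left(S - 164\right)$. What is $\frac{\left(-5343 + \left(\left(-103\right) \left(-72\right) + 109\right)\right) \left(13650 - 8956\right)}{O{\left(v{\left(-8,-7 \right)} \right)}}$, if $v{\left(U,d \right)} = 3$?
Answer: $- \frac{10242308}{10143} \approx -1009.8$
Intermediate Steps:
$O{\left(S \right)} = 21 S \left(-164 + S\right)$
$\frac{\left(-5343 + \left(\left(-103\right) \left(-72\right) + 109\right)\right) \left(13650 - 8956\right)}{O{\left(v{\left(-8,-7 \right)} \right)}} = \frac{\left(-5343 + \left(\left(-103\right) \left(-72\right) + 109\right)\right) \left(13650 - 8956\right)}{21 \cdot 3 \left(-164 + 3\right)} = \frac{\left(-5343 + \left(7416 + 109\right)\right) 4694}{21 \cdot 3 \left(-161\right)} = \frac{\left(-5343 + 7525\right) 4694}{-10143} = 2182 \cdot 4694 \left(- \frac{1}{10143}\right) = 10242308 \left(- \frac{1}{10143}\right) = - \frac{10242308}{10143}$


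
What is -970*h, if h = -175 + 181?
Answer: -5820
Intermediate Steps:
h = 6
-970*h = -970*6 = -5820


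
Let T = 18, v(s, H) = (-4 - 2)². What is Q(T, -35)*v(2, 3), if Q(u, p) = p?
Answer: -1260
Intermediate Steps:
v(s, H) = 36 (v(s, H) = (-6)² = 36)
Q(T, -35)*v(2, 3) = -35*36 = -1260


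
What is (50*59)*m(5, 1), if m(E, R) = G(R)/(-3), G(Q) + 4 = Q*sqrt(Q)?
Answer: 2950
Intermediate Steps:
G(Q) = -4 + Q**(3/2) (G(Q) = -4 + Q*sqrt(Q) = -4 + Q**(3/2))
m(E, R) = 4/3 - R**(3/2)/3 (m(E, R) = (-4 + R**(3/2))/(-3) = (-4 + R**(3/2))*(-1/3) = 4/3 - R**(3/2)/3)
(50*59)*m(5, 1) = (50*59)*(4/3 - 1**(3/2)/3) = 2950*(4/3 - 1/3*1) = 2950*(4/3 - 1/3) = 2950*1 = 2950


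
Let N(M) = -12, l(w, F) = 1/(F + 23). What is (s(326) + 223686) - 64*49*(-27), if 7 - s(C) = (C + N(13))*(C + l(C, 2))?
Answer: 5149711/25 ≈ 2.0599e+5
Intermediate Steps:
l(w, F) = 1/(23 + F)
s(C) = 7 - (-12 + C)*(1/25 + C) (s(C) = 7 - (C - 12)*(C + 1/(23 + 2)) = 7 - (-12 + C)*(C + 1/25) = 7 - (-12 + C)*(1/25 + C))
(s(326) + 223686) - 64*49*(-27) = ((187/25 - 1*326² + (299/25)*326) + 223686) - 64*49*(-27) = ((187/25 - 1*106276 + 97474/25) + 223686) - 3136*(-27) = ((187/25 - 106276 + 97474/25) + 223686) + 84672 = (-2559239/25 + 223686) + 84672 = 3032911/25 + 84672 = 5149711/25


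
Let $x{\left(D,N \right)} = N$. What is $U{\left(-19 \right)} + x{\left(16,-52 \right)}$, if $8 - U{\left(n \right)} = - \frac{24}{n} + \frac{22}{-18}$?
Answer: $- \frac{7531}{171} \approx -44.041$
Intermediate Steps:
$U{\left(n \right)} = \frac{83}{9} + \frac{24}{n}$ ($U{\left(n \right)} = 8 - \left(- \frac{24}{n} + \frac{22}{-18}\right) = 8 - \left(- \frac{24}{n} + 22 \left(- \frac{1}{18}\right)\right) = 8 - \left(- \frac{24}{n} - \frac{11}{9}\right) = 8 - \left(- \frac{11}{9} - \frac{24}{n}\right) = 8 + \left(\frac{11}{9} + \frac{24}{n}\right) = \frac{83}{9} + \frac{24}{n}$)
$U{\left(-19 \right)} + x{\left(16,-52 \right)} = \left(\frac{83}{9} + \frac{24}{-19}\right) - 52 = \left(\frac{83}{9} + 24 \left(- \frac{1}{19}\right)\right) - 52 = \left(\frac{83}{9} - \frac{24}{19}\right) - 52 = \frac{1361}{171} - 52 = - \frac{7531}{171}$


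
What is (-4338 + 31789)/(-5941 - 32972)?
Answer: -27451/38913 ≈ -0.70545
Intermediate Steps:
(-4338 + 31789)/(-5941 - 32972) = 27451/(-38913) = 27451*(-1/38913) = -27451/38913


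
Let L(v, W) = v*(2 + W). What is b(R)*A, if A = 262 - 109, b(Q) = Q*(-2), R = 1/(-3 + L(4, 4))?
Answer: -102/7 ≈ -14.571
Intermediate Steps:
R = 1/21 (R = 1/(-3 + 4*(2 + 4)) = 1/(-3 + 4*6) = 1/(-3 + 24) = 1/21 ≈ 0.047619)
b(Q) = -2*Q
A = 153
b(R)*A = -2*1/21*153 = -2/21*153 = -102/7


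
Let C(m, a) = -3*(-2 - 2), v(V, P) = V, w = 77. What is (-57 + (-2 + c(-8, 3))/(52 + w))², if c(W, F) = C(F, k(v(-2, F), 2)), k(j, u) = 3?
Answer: 53919649/16641 ≈ 3240.2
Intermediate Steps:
C(m, a) = 12 (C(m, a) = -3*(-4) = 12)
c(W, F) = 12
(-57 + (-2 + c(-8, 3))/(52 + w))² = (-57 + (-2 + 12)/(52 + 77))² = (-57 + 10/129)² = (-7343/129)² = 53919649/16641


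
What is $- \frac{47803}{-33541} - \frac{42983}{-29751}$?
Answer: $\frac{2863879856}{997878291} \approx 2.87$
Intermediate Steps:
$- \frac{47803}{-33541} - \frac{42983}{-29751} = \left(-47803\right) \left(- \frac{1}{33541}\right) - - \frac{42983}{29751} = \frac{47803}{33541} + \frac{42983}{29751} = \frac{2863879856}{997878291}$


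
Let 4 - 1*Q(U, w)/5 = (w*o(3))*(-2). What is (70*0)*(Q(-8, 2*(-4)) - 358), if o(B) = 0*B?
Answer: 0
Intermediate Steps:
o(B) = 0
Q(U, w) = 20 (Q(U, w) = 20 - 5*w*0*(-2) = 20 - 0*(-2) = 20 - 5*0 = 20 + 0 = 20)
(70*0)*(Q(-8, 2*(-4)) - 358) = (70*0)*(20 - 358) = 0*(-338) = 0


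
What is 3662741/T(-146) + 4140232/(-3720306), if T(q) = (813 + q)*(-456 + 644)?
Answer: 6553674393437/233255745588 ≈ 28.097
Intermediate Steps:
T(q) = 152844 + 188*q (T(q) = (813 + q)*188 = 152844 + 188*q)
3662741/T(-146) + 4140232/(-3720306) = 3662741/(152844 + 188*(-146)) + 4140232/(-3720306) = 3662741/(152844 - 27448) + 4140232*(-1/3720306) = 3662741/125396 - 2070116/1860153 = 6553674393437/233255745588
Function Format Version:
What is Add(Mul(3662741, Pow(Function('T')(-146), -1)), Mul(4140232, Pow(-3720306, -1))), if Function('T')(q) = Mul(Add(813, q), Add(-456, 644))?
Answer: Rational(6553674393437, 233255745588) ≈ 28.097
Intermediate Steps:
Function('T')(q) = Add(152844, Mul(188, q)) (Function('T')(q) = Mul(Add(813, q), 188) = Add(152844, Mul(188, q)))
Add(Mul(3662741, Pow(Function('T')(-146), -1)), Mul(4140232, Pow(-3720306, -1))) = Add(Mul(3662741, Pow(Add(152844, Mul(188, -146)), -1)), Mul(4140232, Pow(-3720306, -1))) = Add(Mul(3662741, Pow(Add(152844, -27448), -1)), Mul(4140232, Rational(-1, 3720306))) = Add(Mul(3662741, Pow(125396, -1)), Rational(-2070116, 1860153)) = Add(Mul(3662741, Rational(1, 125396)), Rational(-2070116, 1860153)) = Add(Rational(3662741, 125396), Rational(-2070116, 1860153)) = Rational(6553674393437, 233255745588)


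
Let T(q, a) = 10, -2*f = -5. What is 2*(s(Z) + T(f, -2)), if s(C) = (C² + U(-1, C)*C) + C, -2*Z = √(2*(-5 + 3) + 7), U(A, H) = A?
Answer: 43/2 ≈ 21.500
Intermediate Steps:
f = 5/2 (f = -½*(-5) = 5/2 ≈ 2.5000)
Z = -√3/2 (Z = -√(2*(-5 + 3) + 7)/2 = -√(2*(-2) + 7)/2 = -√(-4 + 7)/2 = -√3/2 ≈ -0.86602)
s(C) = C² (s(C) = (C² - C) + C = C²)
2*(s(Z) + T(f, -2)) = 2*((-√3/2)² + 10) = 2*(¾ + 10) = 2*(43/4) = 43/2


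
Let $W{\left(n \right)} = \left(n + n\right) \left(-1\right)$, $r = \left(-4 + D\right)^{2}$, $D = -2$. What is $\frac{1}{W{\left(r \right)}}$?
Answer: $- \frac{1}{72} \approx -0.013889$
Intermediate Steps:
$r = 36$ ($r = \left(-4 - 2\right)^{2} = \left(-6\right)^{2} = 36$)
$W{\left(n \right)} = - 2 n$ ($W{\left(n \right)} = 2 n \left(-1\right) = - 2 n$)
$\frac{1}{W{\left(r \right)}} = \frac{1}{\left(-2\right) 36} = \frac{1}{-72} = - \frac{1}{72}$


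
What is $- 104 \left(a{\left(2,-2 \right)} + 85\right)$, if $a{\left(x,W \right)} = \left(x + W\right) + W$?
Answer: $-8632$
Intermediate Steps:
$a{\left(x,W \right)} = x + 2 W$ ($a{\left(x,W \right)} = \left(W + x\right) + W = x + 2 W$)
$- 104 \left(a{\left(2,-2 \right)} + 85\right) = - 104 \left(\left(2 + 2 \left(-2\right)\right) + 85\right) = - 104 \left(\left(2 - 4\right) + 85\right) = - 104 \left(-2 + 85\right) = \left(-104\right) 83 = -8632$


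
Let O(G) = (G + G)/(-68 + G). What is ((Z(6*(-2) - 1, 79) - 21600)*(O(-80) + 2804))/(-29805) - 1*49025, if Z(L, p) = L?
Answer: -17273621527/367595 ≈ -46991.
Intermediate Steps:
O(G) = 2*G/(-68 + G) (O(G) = (2*G)/(-68 + G) = 2*G/(-68 + G))
((Z(6*(-2) - 1, 79) - 21600)*(O(-80) + 2804))/(-29805) - 1*49025 = (((6*(-2) - 1) - 21600)*(2*(-80)/(-68 - 80) + 2804))/(-29805) - 1*49025 = (((-12 - 1) - 21600)*(2*(-80)/(-148) + 2804))*(-1/29805) - 49025 = ((-13 - 21600)*(2*(-80)*(-1/148) + 2804))*(-1/29805) - 49025 = -21613*(40/37 + 2804)*(-1/29805) - 49025 = -21613*103788/37*(-1/29805) - 49025 = -2243170044/37*(-1/29805) - 49025 = 747723348/367595 - 49025 = -17273621527/367595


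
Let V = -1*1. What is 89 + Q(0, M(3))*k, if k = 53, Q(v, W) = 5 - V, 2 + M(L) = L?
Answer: 407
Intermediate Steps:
M(L) = -2 + L
V = -1
Q(v, W) = 6 (Q(v, W) = 5 - 1*(-1) = 5 + 1 = 6)
89 + Q(0, M(3))*k = 89 + 6*53 = 89 + 318 = 407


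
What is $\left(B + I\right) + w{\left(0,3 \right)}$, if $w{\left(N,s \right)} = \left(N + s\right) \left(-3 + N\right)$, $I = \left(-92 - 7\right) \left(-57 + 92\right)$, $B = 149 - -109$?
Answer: $-3216$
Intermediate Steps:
$B = 258$ ($B = 149 + 109 = 258$)
$I = -3465$ ($I = \left(-99\right) 35 = -3465$)
$w{\left(N,s \right)} = \left(-3 + N\right) \left(N + s\right)$
$\left(B + I\right) + w{\left(0,3 \right)} = \left(258 - 3465\right) + \left(0^{2} - 0 - 9 + 0 \cdot 3\right) = -3207 + \left(0 + 0 - 9 + 0\right) = -3207 - 9 = -3216$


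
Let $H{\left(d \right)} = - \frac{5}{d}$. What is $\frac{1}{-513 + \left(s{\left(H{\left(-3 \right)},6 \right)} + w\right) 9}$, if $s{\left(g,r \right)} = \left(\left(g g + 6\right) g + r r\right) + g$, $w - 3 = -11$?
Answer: $- \frac{3}{343} \approx -0.0087464$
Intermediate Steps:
$w = -8$ ($w = 3 - 11 = -8$)
$s{\left(g,r \right)} = g + r^{2} + g \left(6 + g^{2}\right)$ ($s{\left(g,r \right)} = \left(\left(g^{2} + 6\right) g + r^{2}\right) + g = \left(\left(6 + g^{2}\right) g + r^{2}\right) + g = \left(g \left(6 + g^{2}\right) + r^{2}\right) + g = \left(r^{2} + g \left(6 + g^{2}\right)\right) + g = g + r^{2} + g \left(6 + g^{2}\right)$)
$\frac{1}{-513 + \left(s{\left(H{\left(-3 \right)},6 \right)} + w\right) 9} = \frac{1}{-513 + \left(\left(\left(- \frac{5}{-3}\right)^{3} + 6^{2} + 7 \left(- \frac{5}{-3}\right)\right) - 8\right) 9} = \frac{1}{-513 + \left(\left(\left(\left(-5\right) \left(- \frac{1}{3}\right)\right)^{3} + 36 + 7 \left(\left(-5\right) \left(- \frac{1}{3}\right)\right)\right) - 8\right) 9} = \frac{1}{-513 + \left(\left(\left(\frac{5}{3}\right)^{3} + 36 + 7 \cdot \frac{5}{3}\right) - 8\right) 9} = \frac{1}{-513 + \left(\left(\frac{125}{27} + 36 + \frac{35}{3}\right) - 8\right) 9} = \frac{1}{-513 + \left(\frac{1412}{27} - 8\right) 9} = \frac{1}{-513 + \frac{1196}{27} \cdot 9} = \frac{1}{-513 + \frac{1196}{3}} = \frac{1}{- \frac{343}{3}} = - \frac{3}{343}$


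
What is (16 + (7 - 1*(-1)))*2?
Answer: 48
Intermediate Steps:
(16 + (7 - 1*(-1)))*2 = (16 + (7 + 1))*2 = (16 + 8)*2 = 24*2 = 48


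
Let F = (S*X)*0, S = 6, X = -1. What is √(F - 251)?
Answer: I*√251 ≈ 15.843*I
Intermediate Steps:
F = 0 (F = (6*(-1))*0 = -6*0 = 0)
√(F - 251) = √(0 - 251) = √(-251) = I*√251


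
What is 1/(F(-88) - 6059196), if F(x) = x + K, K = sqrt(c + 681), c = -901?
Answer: -137711/834430058929 - I*sqrt(55)/18357461296438 ≈ -1.6504e-7 - 4.0399e-13*I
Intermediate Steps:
K = 2*I*sqrt(55) (K = sqrt(-901 + 681) = sqrt(-220) = 2*I*sqrt(55) ≈ 14.832*I)
F(x) = x + 2*I*sqrt(55)
1/(F(-88) - 6059196) = 1/((-88 + 2*I*sqrt(55)) - 6059196) = 1/(-6059284 + 2*I*sqrt(55))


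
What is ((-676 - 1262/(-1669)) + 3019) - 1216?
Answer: 1882225/1669 ≈ 1127.8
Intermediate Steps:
((-676 - 1262/(-1669)) + 3019) - 1216 = ((-676 - 1262*(-1)/1669) + 3019) - 1216 = ((-676 - 1*(-1262/1669)) + 3019) - 1216 = ((-676 + 1262/1669) + 3019) - 1216 = (-1126982/1669 + 3019) - 1216 = 3911729/1669 - 1216 = 1882225/1669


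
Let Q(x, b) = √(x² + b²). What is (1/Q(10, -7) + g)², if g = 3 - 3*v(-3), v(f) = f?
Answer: (1788 + √149)²/22201 ≈ 145.97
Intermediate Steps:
Q(x, b) = √(b² + x²)
g = 12 (g = 3 - 3*(-3) = 3 + 9 = 12)
(1/Q(10, -7) + g)² = (1/(√((-7)² + 10²)) + 12)² = (1/(√(49 + 100)) + 12)² = (1/(√149) + 12)² = (√149/149 + 12)² = (12 + √149/149)²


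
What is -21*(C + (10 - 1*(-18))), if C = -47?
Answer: 399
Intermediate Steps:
-21*(C + (10 - 1*(-18))) = -21*(-47 + (10 - 1*(-18))) = -21*(-47 + (10 + 18)) = -21*(-47 + 28) = -21*(-19) = 399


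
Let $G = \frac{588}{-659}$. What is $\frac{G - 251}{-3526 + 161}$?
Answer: $\frac{165997}{2217535} \approx 0.074857$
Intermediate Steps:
$G = - \frac{588}{659}$ ($G = 588 \left(- \frac{1}{659}\right) = - \frac{588}{659} \approx -0.89226$)
$\frac{G - 251}{-3526 + 161} = \frac{- \frac{588}{659} - 251}{-3526 + 161} = - \frac{165997}{659 \left(-3365\right)} = \left(- \frac{165997}{659}\right) \left(- \frac{1}{3365}\right) = \frac{165997}{2217535}$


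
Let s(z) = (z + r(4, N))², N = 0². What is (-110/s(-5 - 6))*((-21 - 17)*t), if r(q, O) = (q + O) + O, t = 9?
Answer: 37620/49 ≈ 767.75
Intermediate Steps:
N = 0
r(q, O) = q + 2*O (r(q, O) = (O + q) + O = q + 2*O)
s(z) = (4 + z)² (s(z) = (z + (4 + 2*0))² = (z + (4 + 0))² = (z + 4)² = (4 + z)²)
(-110/s(-5 - 6))*((-21 - 17)*t) = (-110/(4 + (-5 - 6))²)*((-21 - 17)*9) = (-110/(4 - 11)²)*(-38*9) = -110/((-7)²)*(-342) = -110/49*(-342) = 37620/49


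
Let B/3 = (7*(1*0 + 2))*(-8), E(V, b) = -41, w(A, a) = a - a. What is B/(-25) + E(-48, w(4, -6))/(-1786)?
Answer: 601121/44650 ≈ 13.463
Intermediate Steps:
w(A, a) = 0
B = -336 (B = 3*((7*(1*0 + 2))*(-8)) = 3*((7*(0 + 2))*(-8)) = 3*((7*2)*(-8)) = 3*(14*(-8)) = 3*(-112) = -336)
B/(-25) + E(-48, w(4, -6))/(-1786) = -336/(-25) - 41/(-1786) = -336*(-1/25) - 41*(-1/1786) = 336/25 + 41/1786 = 601121/44650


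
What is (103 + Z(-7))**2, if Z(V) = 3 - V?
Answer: 12769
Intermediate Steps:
(103 + Z(-7))**2 = (103 + (3 - 1*(-7)))**2 = (103 + (3 + 7))**2 = (103 + 10)**2 = 113**2 = 12769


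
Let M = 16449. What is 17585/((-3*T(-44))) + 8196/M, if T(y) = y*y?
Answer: -80551099/31845264 ≈ -2.5295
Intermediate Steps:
T(y) = y**2
17585/((-3*T(-44))) + 8196/M = 17585/((-3*(-44)**2)) + 8196/16449 = 17585/((-3*1936)) + 8196*(1/16449) = 17585/(-5808) + 2732/5483 = 17585*(-1/5808) + 2732/5483 = -17585/5808 + 2732/5483 = -80551099/31845264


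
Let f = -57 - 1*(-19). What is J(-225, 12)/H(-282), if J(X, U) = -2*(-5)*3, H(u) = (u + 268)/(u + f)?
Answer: 4800/7 ≈ 685.71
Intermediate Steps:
f = -38 (f = -57 + 19 = -38)
H(u) = (268 + u)/(-38 + u) (H(u) = (u + 268)/(u - 38) = (268 + u)/(-38 + u))
J(X, U) = 30 (J(X, U) = 10*3 = 30)
J(-225, 12)/H(-282) = 30/(((268 - 282)/(-38 - 282))) = 30/((-14/(-320))) = 30/((-1/320*(-14))) = 30/(7/160) = 30*(160/7) = 4800/7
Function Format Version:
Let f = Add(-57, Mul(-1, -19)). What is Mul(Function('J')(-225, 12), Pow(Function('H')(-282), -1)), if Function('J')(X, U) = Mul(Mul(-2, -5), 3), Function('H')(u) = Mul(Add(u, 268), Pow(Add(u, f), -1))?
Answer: Rational(4800, 7) ≈ 685.71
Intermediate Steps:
f = -38 (f = Add(-57, 19) = -38)
Function('H')(u) = Mul(Pow(Add(-38, u), -1), Add(268, u)) (Function('H')(u) = Mul(Add(u, 268), Pow(Add(u, -38), -1)) = Mul(Add(268, u), Pow(Add(-38, u), -1)) = Mul(Pow(Add(-38, u), -1), Add(268, u)))
Function('J')(X, U) = 30 (Function('J')(X, U) = Mul(10, 3) = 30)
Mul(Function('J')(-225, 12), Pow(Function('H')(-282), -1)) = Mul(30, Pow(Mul(Pow(Add(-38, -282), -1), Add(268, -282)), -1)) = Mul(30, Pow(Mul(Pow(-320, -1), -14), -1)) = Mul(30, Pow(Mul(Rational(-1, 320), -14), -1)) = Mul(30, Pow(Rational(7, 160), -1)) = Mul(30, Rational(160, 7)) = Rational(4800, 7)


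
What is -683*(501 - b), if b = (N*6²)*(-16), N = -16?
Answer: 5952345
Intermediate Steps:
b = 9216 (b = -16*6²*(-16) = -16*36*(-16) = -576*(-16) = 9216)
-683*(501 - b) = -683*(501 - 1*9216) = -683*(501 - 9216) = -683*(-8715) = 5952345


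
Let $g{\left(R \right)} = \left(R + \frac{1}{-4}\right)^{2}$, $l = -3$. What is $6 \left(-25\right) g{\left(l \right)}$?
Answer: $- \frac{12675}{8} \approx -1584.4$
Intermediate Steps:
$g{\left(R \right)} = \left(- \frac{1}{4} + R\right)^{2}$ ($g{\left(R \right)} = \left(R - \frac{1}{4}\right)^{2} = \left(- \frac{1}{4} + R\right)^{2}$)
$6 \left(-25\right) g{\left(l \right)} = 6 \left(-25\right) \frac{\left(-1 + 4 \left(-3\right)\right)^{2}}{16} = - 150 \frac{\left(-1 - 12\right)^{2}}{16} = - 150 \frac{\left(-13\right)^{2}}{16} = - 150 \cdot \frac{1}{16} \cdot 169 = \left(-150\right) \frac{169}{16} = - \frac{12675}{8}$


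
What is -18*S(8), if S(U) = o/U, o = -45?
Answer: 405/4 ≈ 101.25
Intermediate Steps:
S(U) = -45/U
-18*S(8) = -(-810)/8 = -18*(-45/8) = 405/4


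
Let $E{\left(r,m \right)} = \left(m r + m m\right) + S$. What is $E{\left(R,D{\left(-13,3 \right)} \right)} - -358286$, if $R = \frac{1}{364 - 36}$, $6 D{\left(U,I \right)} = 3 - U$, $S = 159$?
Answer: $\frac{132268832}{369} \approx 3.5845 \cdot 10^{5}$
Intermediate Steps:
$D{\left(U,I \right)} = \frac{1}{2} - \frac{U}{6}$ ($D{\left(U,I \right)} = \frac{3 - U}{6} = \frac{1}{2} - \frac{U}{6}$)
$R = \frac{1}{328} \approx 0.0030488$
$E{\left(r,m \right)} = 159 + m^{2} + m r$ ($E{\left(r,m \right)} = \left(m r + m m\right) + 159 = \left(m r + m^{2}\right) + 159 = \left(m^{2} + m r\right) + 159 = 159 + m^{2} + m r$)
$E{\left(R,D{\left(-13,3 \right)} \right)} - -358286 = \left(159 + \left(\frac{1}{2} - - \frac{13}{6}\right)^{2} + \left(\frac{1}{2} - - \frac{13}{6}\right) \frac{1}{328}\right) - -358286 = \left(159 + \left(\frac{1}{2} + \frac{13}{6}\right)^{2} + \left(\frac{1}{2} + \frac{13}{6}\right) \frac{1}{328}\right) + 358286 = \left(159 + \left(\frac{8}{3}\right)^{2} + \frac{8}{3} \cdot \frac{1}{328}\right) + 358286 = \left(159 + \frac{64}{9} + \frac{1}{123}\right) + 358286 = \frac{61298}{369} + 358286 = \frac{132268832}{369}$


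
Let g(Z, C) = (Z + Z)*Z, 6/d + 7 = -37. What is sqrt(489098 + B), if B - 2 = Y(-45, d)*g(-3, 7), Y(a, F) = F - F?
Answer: 10*sqrt(4891) ≈ 699.36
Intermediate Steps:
d = -3/22 (d = 6/(-7 - 37) = 6/(-44) = 6*(-1/44) = -3/22 ≈ -0.13636)
Y(a, F) = 0
g(Z, C) = 2*Z**2 (g(Z, C) = (2*Z)*Z = 2*Z**2)
B = 2 (B = 2 + 0*(2*(-3)**2) = 2 + 0*(2*9) = 2 + 0*18 = 2 + 0 = 2)
sqrt(489098 + B) = sqrt(489098 + 2) = sqrt(489100) = 10*sqrt(4891)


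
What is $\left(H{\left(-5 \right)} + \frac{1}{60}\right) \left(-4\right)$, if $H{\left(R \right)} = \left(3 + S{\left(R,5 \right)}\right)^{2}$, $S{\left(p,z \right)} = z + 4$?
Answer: $- \frac{8641}{15} \approx -576.07$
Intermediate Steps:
$S{\left(p,z \right)} = 4 + z$
$H{\left(R \right)} = 144$ ($H{\left(R \right)} = \left(3 + \left(4 + 5\right)\right)^{2} = \left(3 + 9\right)^{2} = 12^{2} = 144$)
$\left(H{\left(-5 \right)} + \frac{1}{60}\right) \left(-4\right) = \left(144 + \frac{1}{60}\right) \left(-4\right) = \frac{8641}{60} \left(-4\right) = - \frac{8641}{15}$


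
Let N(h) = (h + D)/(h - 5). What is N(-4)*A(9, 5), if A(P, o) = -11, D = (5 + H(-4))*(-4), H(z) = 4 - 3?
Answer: -308/9 ≈ -34.222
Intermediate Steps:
H(z) = 1
D = -24 (D = (5 + 1)*(-4) = 6*(-4) = -24)
N(h) = (-24 + h)/(-5 + h) (N(h) = (h - 24)/(h - 5) = (-24 + h)/(-5 + h))
N(-4)*A(9, 5) = ((-24 - 4)/(-5 - 4))*(-11) = (-28/(-9))*(-11) = -⅑*(-28)*(-11) = (28/9)*(-11) = -308/9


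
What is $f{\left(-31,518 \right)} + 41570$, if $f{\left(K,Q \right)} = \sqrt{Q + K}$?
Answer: $41570 + \sqrt{487} \approx 41592.0$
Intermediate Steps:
$f{\left(K,Q \right)} = \sqrt{K + Q}$
$f{\left(-31,518 \right)} + 41570 = \sqrt{-31 + 518} + 41570 = \sqrt{487} + 41570 = 41570 + \sqrt{487}$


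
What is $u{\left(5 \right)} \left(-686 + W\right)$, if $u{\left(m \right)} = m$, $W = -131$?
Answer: $-4085$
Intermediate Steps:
$u{\left(5 \right)} \left(-686 + W\right) = 5 \left(-686 - 131\right) = 5 \left(-817\right) = -4085$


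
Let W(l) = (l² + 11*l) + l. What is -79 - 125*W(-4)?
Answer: 3921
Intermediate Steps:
W(l) = l² + 12*l
-79 - 125*W(-4) = -79 - (-500)*(12 - 4) = -79 - (-500)*8 = -79 - 125*(-32) = -79 + 4000 = 3921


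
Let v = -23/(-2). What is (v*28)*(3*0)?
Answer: 0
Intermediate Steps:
v = 23/2 (v = -23*(-1/2) = 23/2 ≈ 11.500)
(v*28)*(3*0) = ((23/2)*28)*(3*0) = 322*0 = 0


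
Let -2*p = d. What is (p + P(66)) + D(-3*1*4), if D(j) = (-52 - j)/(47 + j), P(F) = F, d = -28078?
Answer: 98727/7 ≈ 14104.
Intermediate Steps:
p = 14039 (p = -1/2*(-28078) = 14039)
D(j) = (-52 - j)/(47 + j)
(p + P(66)) + D(-3*1*4) = (14039 + 66) + (-52 - (-3*1)*4)/(47 - 3*1*4) = 14105 + (-52 - (-3)*4)/(47 - 3*4) = 14105 + (-52 - 1*(-12))/(47 - 12) = 14105 + (-52 + 12)/35 = 14105 + (1/35)*(-40) = 14105 - 8/7 = 98727/7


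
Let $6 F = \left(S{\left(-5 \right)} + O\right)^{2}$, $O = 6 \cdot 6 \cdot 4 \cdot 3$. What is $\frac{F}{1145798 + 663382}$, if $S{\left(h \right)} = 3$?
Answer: $\frac{4205}{241224} \approx 0.017432$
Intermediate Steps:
$O = 432$ ($O = 36 \cdot 12 = 432$)
$F = \frac{63075}{2}$ ($F = \frac{\left(3 + 432\right)^{2}}{6} = \frac{435^{2}}{6} = \frac{1}{6} \cdot 189225 = \frac{63075}{2} \approx 31538.0$)
$\frac{F}{1145798 + 663382} = \frac{1}{1145798 + 663382} \cdot \frac{63075}{2} = \frac{1}{1809180} \cdot \frac{63075}{2} = \frac{4205}{241224}$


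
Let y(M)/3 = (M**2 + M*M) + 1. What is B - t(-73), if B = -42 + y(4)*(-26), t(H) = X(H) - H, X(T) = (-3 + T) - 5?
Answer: -2608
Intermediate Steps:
X(T) = -8 + T
y(M) = 3 + 6*M**2 (y(M) = 3*((M**2 + M*M) + 1) = 3*((M**2 + M**2) + 1) = 3*(2*M**2 + 1) = 3*(1 + 2*M**2) = 3 + 6*M**2)
t(H) = -8 (t(H) = (-8 + H) - H = -8)
B = -2616 (B = -42 + (3 + 6*4**2)*(-26) = -42 + (3 + 6*16)*(-26) = -42 + (3 + 96)*(-26) = -42 + 99*(-26) = -42 - 2574 = -2616)
B - t(-73) = -2616 - 1*(-8) = -2616 + 8 = -2608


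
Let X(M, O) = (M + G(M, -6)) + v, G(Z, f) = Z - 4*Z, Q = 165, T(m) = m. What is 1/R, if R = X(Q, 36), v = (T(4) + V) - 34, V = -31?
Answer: -1/391 ≈ -0.0025575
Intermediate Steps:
G(Z, f) = -3*Z
v = -61 (v = (4 - 31) - 34 = -27 - 34 = -61)
X(M, O) = -61 - 2*M (X(M, O) = (M - 3*M) - 61 = -2*M - 61 = -61 - 2*M)
R = -391 (R = -61 - 2*165 = -61 - 330 = -391)
1/R = 1/(-391) = -1/391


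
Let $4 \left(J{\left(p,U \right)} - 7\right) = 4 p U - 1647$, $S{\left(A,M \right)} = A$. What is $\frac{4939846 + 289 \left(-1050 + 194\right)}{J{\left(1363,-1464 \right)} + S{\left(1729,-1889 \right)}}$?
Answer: $- \frac{18769848}{7976431} \approx -2.3532$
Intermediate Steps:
$J{\left(p,U \right)} = - \frac{1619}{4} + U p$ ($J{\left(p,U \right)} = 7 + \frac{4 p U - 1647}{4} = 7 + \frac{4 U p - 1647}{4} = 7 + \frac{-1647 + 4 U p}{4} = 7 + \left(- \frac{1647}{4} + U p\right) = - \frac{1619}{4} + U p$)
$\frac{4939846 + 289 \left(-1050 + 194\right)}{J{\left(1363,-1464 \right)} + S{\left(1729,-1889 \right)}} = \frac{4939846 + 289 \left(-1050 + 194\right)}{\left(- \frac{1619}{4} - 1995432\right) + 1729} = \frac{4939846 + 289 \left(-856\right)}{\left(- \frac{1619}{4} - 1995432\right) + 1729} = \frac{4939846 - 247384}{- \frac{7983347}{4} + 1729} = \frac{4692462}{- \frac{7976431}{4}} = 4692462 \left(- \frac{4}{7976431}\right) = - \frac{18769848}{7976431}$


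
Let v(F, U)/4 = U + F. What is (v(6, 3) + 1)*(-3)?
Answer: -111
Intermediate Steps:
v(F, U) = 4*F + 4*U (v(F, U) = 4*(U + F) = 4*(F + U) = 4*F + 4*U)
(v(6, 3) + 1)*(-3) = ((4*6 + 4*3) + 1)*(-3) = ((24 + 12) + 1)*(-3) = (36 + 1)*(-3) = 37*(-3) = -111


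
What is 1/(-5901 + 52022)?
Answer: 1/46121 ≈ 2.1682e-5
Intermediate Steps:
1/(-5901 + 52022) = 1/46121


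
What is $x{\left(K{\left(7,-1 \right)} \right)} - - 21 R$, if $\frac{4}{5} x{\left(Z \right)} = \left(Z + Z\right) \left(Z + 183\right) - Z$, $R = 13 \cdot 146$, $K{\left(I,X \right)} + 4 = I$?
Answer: $\frac{164997}{4} \approx 41249.0$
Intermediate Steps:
$K{\left(I,X \right)} = -4 + I$
$R = 1898$
$x{\left(Z \right)} = - \frac{5 Z}{4} + \frac{5 Z \left(183 + Z\right)}{2}$ ($x{\left(Z \right)} = \frac{5 \left(\left(Z + Z\right) \left(Z + 183\right) - Z\right)}{4} = \frac{5 \left(2 Z \left(183 + Z\right) - Z\right)}{4} = \frac{5 \left(- Z + 2 Z \left(183 + Z\right)\right)}{4} = - \frac{5 Z}{4} + \frac{5 Z \left(183 + Z\right)}{2}$)
$x{\left(K{\left(7,-1 \right)} \right)} - - 21 R = \frac{5 \left(-4 + 7\right) \left(365 + 2 \left(-4 + 7\right)\right)}{4} - \left(-21\right) 1898 = \frac{5}{4} \cdot 3 \left(365 + 2 \cdot 3\right) - -39858 = \frac{5}{4} \cdot 3 \left(365 + 6\right) + 39858 = \frac{5}{4} \cdot 3 \cdot 371 + 39858 = \frac{5565}{4} + 39858 = \frac{164997}{4}$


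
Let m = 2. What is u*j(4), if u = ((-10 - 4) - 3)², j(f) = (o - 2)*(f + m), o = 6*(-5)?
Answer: -55488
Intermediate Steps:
o = -30
j(f) = -64 - 32*f (j(f) = (-30 - 2)*(f + 2) = -32*(2 + f) = -64 - 32*f)
u = 289 (u = (-14 - 3)² = (-17)² = 289)
u*j(4) = 289*(-64 - 32*4) = 289*(-64 - 128) = 289*(-192) = -55488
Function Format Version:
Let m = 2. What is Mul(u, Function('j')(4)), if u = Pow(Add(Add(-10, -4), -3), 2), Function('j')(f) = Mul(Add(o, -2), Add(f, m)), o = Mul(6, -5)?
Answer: -55488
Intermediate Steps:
o = -30
Function('j')(f) = Add(-64, Mul(-32, f)) (Function('j')(f) = Mul(Add(-30, -2), Add(f, 2)) = Mul(-32, Add(2, f)) = Add(-64, Mul(-32, f)))
u = 289 (u = Pow(Add(-14, -3), 2) = Pow(-17, 2) = 289)
Mul(u, Function('j')(4)) = Mul(289, Add(-64, Mul(-32, 4))) = Mul(289, Add(-64, -128)) = Mul(289, -192) = -55488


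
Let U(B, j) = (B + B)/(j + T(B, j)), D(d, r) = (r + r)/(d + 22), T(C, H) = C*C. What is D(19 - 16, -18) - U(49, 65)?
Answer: -45613/30825 ≈ -1.4797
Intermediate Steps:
T(C, H) = C²
D(d, r) = 2*r/(22 + d) (D(d, r) = (2*r)/(22 + d) = 2*r/(22 + d))
U(B, j) = 2*B/(j + B²) (U(B, j) = (B + B)/(j + B²) = (2*B)/(j + B²) = 2*B/(j + B²))
D(19 - 16, -18) - U(49, 65) = 2*(-18)/(22 + (19 - 16)) - 2*49/(65 + 49²) = 2*(-18)/(22 + 3) - 2*49/(65 + 2401) = 2*(-18)/25 - 2*49/2466 = 2*(-18)*(1/25) - 2*49/2466 = -36/25 - 1*49/1233 = -36/25 - 49/1233 = -45613/30825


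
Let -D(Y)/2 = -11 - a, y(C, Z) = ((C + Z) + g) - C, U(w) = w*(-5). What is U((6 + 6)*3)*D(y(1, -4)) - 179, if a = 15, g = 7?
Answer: -9539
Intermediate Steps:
U(w) = -5*w
y(C, Z) = 7 + Z (y(C, Z) = ((C + Z) + 7) - C = (7 + C + Z) - C = 7 + Z)
D(Y) = 52 (D(Y) = -2*(-11 - 1*15) = -2*(-11 - 15) = -2*(-26) = 52)
U((6 + 6)*3)*D(y(1, -4)) - 179 = -5*(6 + 6)*3*52 - 179 = -60*3*52 - 179 = -5*36*52 - 179 = -180*52 - 179 = -9360 - 179 = -9539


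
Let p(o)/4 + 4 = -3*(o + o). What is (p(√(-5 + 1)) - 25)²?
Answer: -623 + 3936*I ≈ -623.0 + 3936.0*I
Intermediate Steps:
p(o) = -16 - 24*o (p(o) = -16 + 4*(-3*(o + o)) = -16 + 4*(-6*o) = -16 - 24*o)
(p(√(-5 + 1)) - 25)² = ((-16 - 24*√(-5 + 1)) - 25)² = ((-16 - 48*I) - 25)² = (-41 - 48*I)²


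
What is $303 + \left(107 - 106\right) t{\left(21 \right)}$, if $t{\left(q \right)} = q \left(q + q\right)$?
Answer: $1185$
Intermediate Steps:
$t{\left(q \right)} = 2 q^{2}$ ($t{\left(q \right)} = q 2 q = 2 q^{2}$)
$303 + \left(107 - 106\right) t{\left(21 \right)} = 303 + \left(107 - 106\right) 2 \cdot 21^{2} = 303 + 1 \cdot 2 \cdot 441 = 303 + 1 \cdot 882 = 303 + 882 = 1185$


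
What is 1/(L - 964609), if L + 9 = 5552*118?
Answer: -1/309482 ≈ -3.2312e-6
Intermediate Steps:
L = 655127 (L = -9 + 5552*118 = -9 + 655136 = 655127)
1/(L - 964609) = 1/(655127 - 964609) = 1/(-309482) = -1/309482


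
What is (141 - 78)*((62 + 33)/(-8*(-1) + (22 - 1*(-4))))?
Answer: 5985/34 ≈ 176.03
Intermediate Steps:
(141 - 78)*((62 + 33)/(-8*(-1) + (22 - 1*(-4)))) = 63*(95/(8 + (22 + 4))) = 63*(95/(8 + 26)) = 63*(95/34) = 5985/34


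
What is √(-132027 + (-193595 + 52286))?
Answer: 2*I*√68334 ≈ 522.82*I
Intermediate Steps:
√(-132027 + (-193595 + 52286)) = √(-132027 - 141309) = √(-273336) = 2*I*√68334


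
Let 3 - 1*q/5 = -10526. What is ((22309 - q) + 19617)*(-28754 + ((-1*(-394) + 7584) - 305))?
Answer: 225967239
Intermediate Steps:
q = 52645 (q = 15 - 5*(-10526) = 15 + 52630 = 52645)
((22309 - q) + 19617)*(-28754 + ((-1*(-394) + 7584) - 305)) = ((22309 - 1*52645) + 19617)*(-28754 + ((-1*(-394) + 7584) - 305)) = ((22309 - 52645) + 19617)*(-28754 + ((394 + 7584) - 305)) = (-30336 + 19617)*(-28754 + (7978 - 305)) = -10719*(-28754 + 7673) = -10719*(-21081) = 225967239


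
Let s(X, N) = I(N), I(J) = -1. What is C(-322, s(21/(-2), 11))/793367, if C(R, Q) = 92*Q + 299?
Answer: 207/793367 ≈ 0.00026091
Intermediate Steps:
s(X, N) = -1
C(R, Q) = 299 + 92*Q
C(-322, s(21/(-2), 11))/793367 = (299 + 92*(-1))/793367 = (299 - 92)*(1/793367) = 207*(1/793367) = 207/793367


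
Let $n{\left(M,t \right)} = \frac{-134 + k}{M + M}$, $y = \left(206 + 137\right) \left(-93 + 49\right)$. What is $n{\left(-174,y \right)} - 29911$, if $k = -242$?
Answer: $- \frac{2602163}{87} \approx -29910.0$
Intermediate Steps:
$y = -15092$ ($y = 343 \left(-44\right) = -15092$)
$n{\left(M,t \right)} = - \frac{188}{M}$ ($n{\left(M,t \right)} = \frac{-134 - 242}{M + M} = - \frac{376}{2 M} = - 376 \frac{1}{2 M} = - \frac{188}{M}$)
$n{\left(-174,y \right)} - 29911 = - \frac{188}{-174} - 29911 = \left(-188\right) \left(- \frac{1}{174}\right) - 29911 = \frac{94}{87} - 29911 = - \frac{2602163}{87}$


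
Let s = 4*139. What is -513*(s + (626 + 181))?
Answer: -699219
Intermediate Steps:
s = 556
-513*(s + (626 + 181)) = -513*(556 + (626 + 181)) = -513*(556 + 807) = -513*1363 = -699219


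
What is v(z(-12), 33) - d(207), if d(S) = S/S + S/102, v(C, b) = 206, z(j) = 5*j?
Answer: 6901/34 ≈ 202.97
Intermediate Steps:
d(S) = 1 + S/102 (d(S) = 1 + S*(1/102) = 1 + S/102)
v(z(-12), 33) - d(207) = 206 - (1 + (1/102)*207) = 206 - (1 + 69/34) = 206 - 1*103/34 = 206 - 103/34 = 6901/34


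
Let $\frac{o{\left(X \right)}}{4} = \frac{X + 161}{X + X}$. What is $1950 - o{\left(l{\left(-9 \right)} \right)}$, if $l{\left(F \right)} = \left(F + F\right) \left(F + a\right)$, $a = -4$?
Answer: $\frac{227755}{117} \approx 1946.6$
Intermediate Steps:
$l{\left(F \right)} = 2 F \left(-4 + F\right)$ ($l{\left(F \right)} = \left(F + F\right) \left(F - 4\right) = 2 F \left(-4 + F\right)$)
$o{\left(X \right)} = \frac{2 \left(161 + X\right)}{X}$ ($o{\left(X \right)} = 4 \frac{X + 161}{X + X} = 4 \frac{161 + X}{2 X} = \frac{2 \left(161 + X\right)}{X}$)
$1950 - o{\left(l{\left(-9 \right)} \right)} = 1950 - \left(2 + \frac{322}{2 \left(-9\right) \left(-4 - 9\right)}\right) = 1950 - \left(2 + \frac{322}{2 \left(-9\right) \left(-13\right)}\right) = 1950 - \left(2 + \frac{322}{234}\right) = 1950 - \left(2 + 322 \cdot \frac{1}{234}\right) = 1950 - \left(2 + \frac{161}{117}\right) = 1950 - \frac{395}{117} = \frac{227755}{117}$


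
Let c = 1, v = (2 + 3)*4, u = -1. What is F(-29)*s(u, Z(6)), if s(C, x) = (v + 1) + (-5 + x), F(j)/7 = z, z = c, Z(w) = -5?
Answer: 77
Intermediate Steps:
v = 20 (v = 5*4 = 20)
z = 1
F(j) = 7 (F(j) = 7*1 = 7)
s(C, x) = 16 + x (s(C, x) = (20 + 1) + (-5 + x) = 21 + (-5 + x) = 16 + x)
F(-29)*s(u, Z(6)) = 7*(16 - 5) = 7*11 = 77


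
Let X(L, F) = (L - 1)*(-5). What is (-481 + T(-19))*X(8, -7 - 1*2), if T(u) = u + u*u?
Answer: 4865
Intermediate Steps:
T(u) = u + u**2
X(L, F) = 5 - 5*L (X(L, F) = (-1 + L)*(-5) = 5 - 5*L)
(-481 + T(-19))*X(8, -7 - 1*2) = (-481 - 19*(1 - 19))*(5 - 5*8) = (-481 - 19*(-18))*(5 - 40) = (-481 + 342)*(-35) = -139*(-35) = 4865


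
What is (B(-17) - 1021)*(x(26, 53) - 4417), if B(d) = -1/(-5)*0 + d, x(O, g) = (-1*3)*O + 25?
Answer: 4639860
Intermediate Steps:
x(O, g) = 25 - 3*O (x(O, g) = -3*O + 25 = 25 - 3*O)
B(d) = d (B(d) = -1*(-1/5)*0 + d = (1/5)*0 + d = 0 + d = d)
(B(-17) - 1021)*(x(26, 53) - 4417) = (-17 - 1021)*((25 - 3*26) - 4417) = -1038*((25 - 78) - 4417) = -1038*(-53 - 4417) = -1038*(-4470) = 4639860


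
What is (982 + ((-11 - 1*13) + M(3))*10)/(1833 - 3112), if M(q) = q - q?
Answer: -742/1279 ≈ -0.58014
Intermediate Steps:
M(q) = 0
(982 + ((-11 - 1*13) + M(3))*10)/(1833 - 3112) = (982 + ((-11 - 1*13) + 0)*10)/(1833 - 3112) = (982 + ((-11 - 13) + 0)*10)/(-1279) = (982 + (-24 + 0)*10)*(-1/1279) = (982 - 24*10)*(-1/1279) = (982 - 240)*(-1/1279) = 742*(-1/1279) = -742/1279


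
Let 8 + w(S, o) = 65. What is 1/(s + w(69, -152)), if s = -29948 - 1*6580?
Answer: -1/36471 ≈ -2.7419e-5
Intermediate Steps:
s = -36528 (s = -29948 - 6580 = -36528)
w(S, o) = 57 (w(S, o) = -8 + 65 = 57)
1/(s + w(69, -152)) = 1/(-36528 + 57) = 1/(-36471) = -1/36471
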